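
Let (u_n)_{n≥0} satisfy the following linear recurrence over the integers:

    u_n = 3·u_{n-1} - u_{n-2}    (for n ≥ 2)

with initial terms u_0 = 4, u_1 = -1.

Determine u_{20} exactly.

-258686831

u_2 = 3·-1 + -1·4 = -7
u_3 = 3·-7 + -1·-1 = -20
u_4 = 3·-20 + -1·-7 = -53
u_5 = 3·-53 + -1·-20 = -139
u_6 = 3·-139 + -1·-53 = -364
u_7 = 3·-364 + -1·-139 = -953
u_8 = 3·-953 + -1·-364 = -2495
u_9 = 3·-2495 + -1·-953 = -6532
u_10 = 3·-6532 + -1·-2495 = -17101
u_11 = 3·-17101 + -1·-6532 = -44771
u_12 = 3·-44771 + -1·-17101 = -117212
u_13 = 3·-117212 + -1·-44771 = -306865
u_14 = 3·-306865 + -1·-117212 = -803383
u_15 = 3·-803383 + -1·-306865 = -2103284
u_16 = 3·-2103284 + -1·-803383 = -5506469
u_17 = 3·-5506469 + -1·-2103284 = -14416123
u_18 = 3·-14416123 + -1·-5506469 = -37741900
u_19 = 3·-37741900 + -1·-14416123 = -98809577
u_20 = 3·-98809577 + -1·-37741900 = -258686831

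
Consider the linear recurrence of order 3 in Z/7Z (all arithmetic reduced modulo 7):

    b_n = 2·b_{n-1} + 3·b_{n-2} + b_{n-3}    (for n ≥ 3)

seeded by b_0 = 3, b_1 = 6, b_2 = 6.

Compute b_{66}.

5

b_3 = 2·6 + 3·6 + 1·3 = 5
b_4 = 2·5 + 3·6 + 1·6 = 6
b_5 = 2·6 + 3·5 + 1·6 = 5
b_6 = 2·5 + 3·6 + 1·5 = 5
b_7 = 2·5 + 3·5 + 1·6 = 3
b_8 = 2·3 + 3·5 + 1·5 = 5
b_9 = 2·5 + 3·3 + 1·5 = 3
b_10 = 2·3 + 3·5 + 1·3 = 3
b_11 = 2·3 + 3·3 + 1·5 = 6
b_12 = 2·6 + 3·3 + 1·3 = 3
b_13 = 2·3 + 3·6 + 1·3 = 6
b_14 = 2·6 + 3·3 + 1·6 = 6
(b_12, b_13, b_14) = (3, 6, 6) = (b_0, b_1, b_2), so the sequence has period 12.
66 ≡ 6 (mod 12), hence b_66 = b_6 = 5.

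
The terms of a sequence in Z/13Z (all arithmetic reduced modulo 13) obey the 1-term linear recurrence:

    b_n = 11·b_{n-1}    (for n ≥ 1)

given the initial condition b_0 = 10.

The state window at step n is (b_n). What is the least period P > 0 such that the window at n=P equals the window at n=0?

n=0: window = (10)
n=1: window = (6)
n=2: window = (1)
n=3: window = (11)
n=4: window = (4)
n=5: window = (5)
n=6: window = (3)
n=7: window = (7)
n=8: window = (12)
n=9: window = (2)
n=10: window = (9)
n=11: window = (8)
n=12: window = (10)
window at n=12 equals window at n=0 → period = 12

12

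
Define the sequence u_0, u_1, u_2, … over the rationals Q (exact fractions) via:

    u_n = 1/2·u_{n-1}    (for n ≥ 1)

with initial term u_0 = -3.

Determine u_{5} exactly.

-3/32

u_1 = 1/2·-3 = -3/2
u_2 = 1/2·-3/2 = -3/4
u_3 = 1/2·-3/4 = -3/8
u_4 = 1/2·-3/8 = -3/16
u_5 = 1/2·-3/16 = -3/32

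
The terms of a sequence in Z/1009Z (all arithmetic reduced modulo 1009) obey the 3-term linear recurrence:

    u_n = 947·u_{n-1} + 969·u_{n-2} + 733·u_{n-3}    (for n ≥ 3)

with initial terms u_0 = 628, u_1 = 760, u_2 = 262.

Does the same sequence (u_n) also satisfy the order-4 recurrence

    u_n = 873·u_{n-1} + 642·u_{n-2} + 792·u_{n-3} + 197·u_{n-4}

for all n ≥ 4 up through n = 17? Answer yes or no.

Terms u_0..u_17: 628, 760, 262, 999, 342, 721, 882, 677, 216, 634, 297, 537, 813, 519, 998, 721, 168, 104
n=4: candidate gives 217, actual u_4 = 342 ✗

no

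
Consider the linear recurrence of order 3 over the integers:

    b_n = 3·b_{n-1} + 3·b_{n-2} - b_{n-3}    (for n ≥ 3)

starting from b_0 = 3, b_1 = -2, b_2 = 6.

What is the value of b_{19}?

b_3 = 3·6 + 3·-2 + -1·3 = 9
b_4 = 3·9 + 3·6 + -1·-2 = 47
b_5 = 3·47 + 3·9 + -1·6 = 162
b_6 = 3·162 + 3·47 + -1·9 = 618
b_7 = 3·618 + 3·162 + -1·47 = 2293
b_8 = 3·2293 + 3·618 + -1·162 = 8571
b_9 = 3·8571 + 3·2293 + -1·618 = 31974
b_10 = 3·31974 + 3·8571 + -1·2293 = 119342
b_11 = 3·119342 + 3·31974 + -1·8571 = 445377
b_12 = 3·445377 + 3·119342 + -1·31974 = 1662183
b_13 = 3·1662183 + 3·445377 + -1·119342 = 6203338
b_14 = 3·6203338 + 3·1662183 + -1·445377 = 23151186
b_15 = 3·23151186 + 3·6203338 + -1·1662183 = 86401389
b_16 = 3·86401389 + 3·23151186 + -1·6203338 = 322454387
b_17 = 3·322454387 + 3·86401389 + -1·23151186 = 1203416142
b_18 = 3·1203416142 + 3·322454387 + -1·86401389 = 4491210198
b_19 = 3·4491210198 + 3·1203416142 + -1·322454387 = 16761424633

16761424633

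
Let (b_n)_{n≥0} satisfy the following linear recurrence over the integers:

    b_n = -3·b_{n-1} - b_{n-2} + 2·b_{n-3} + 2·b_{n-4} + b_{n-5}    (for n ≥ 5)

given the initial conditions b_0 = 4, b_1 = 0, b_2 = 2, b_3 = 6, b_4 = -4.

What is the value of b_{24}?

-92815536

b_5 = -3·-4 + -1·6 + 2·2 + 2·0 + 1·4 = 14
b_6 = -3·14 + -1·-4 + 2·6 + 2·2 + 1·0 = -22
b_7 = -3·-22 + -1·14 + 2·-4 + 2·6 + 1·2 = 58
b_8 = -3·58 + -1·-22 + 2·14 + 2·-4 + 1·6 = -126
b_9 = -3·-126 + -1·58 + 2·-22 + 2·14 + 1·-4 = 300
b_10 = -3·300 + -1·-126 + 2·58 + 2·-22 + 1·14 = -688
b_11 = -3·-688 + -1·300 + 2·-126 + 2·58 + 1·-22 = 1606
b_12 = -3·1606 + -1·-688 + 2·300 + 2·-126 + 1·58 = -3724
b_13 = -3·-3724 + -1·1606 + 2·-688 + 2·300 + 1·-126 = 8664
b_14 = -3·8664 + -1·-3724 + 2·1606 + 2·-688 + 1·300 = -20132
b_15 = -3·-20132 + -1·8664 + 2·-3724 + 2·1606 + 1·-688 = 46808
b_16 = -3·46808 + -1·-20132 + 2·8664 + 2·-3724 + 1·1606 = -108806
b_17 = -3·-108806 + -1·46808 + 2·-20132 + 2·8664 + 1·-3724 = 252950
b_18 = -3·252950 + -1·-108806 + 2·46808 + 2·-20132 + 1·8664 = -588028
b_19 = -3·-588028 + -1·252950 + 2·-108806 + 2·46808 + 1·-20132 = 1367006
b_20 = -3·1367006 + -1·-588028 + 2·252950 + 2·-108806 + 1·46808 = -3177894
b_21 = -3·-3177894 + -1·1367006 + 2·-588028 + 2·252950 + 1·-108806 = 7387714
b_22 = -3·7387714 + -1·-3177894 + 2·1367006 + 2·-588028 + 1·252950 = -17174342
b_23 = -3·-17174342 + -1·7387714 + 2·-3177894 + 2·1367006 + 1·-588028 = 39925508
b_24 = -3·39925508 + -1·-17174342 + 2·7387714 + 2·-3177894 + 1·1367006 = -92815536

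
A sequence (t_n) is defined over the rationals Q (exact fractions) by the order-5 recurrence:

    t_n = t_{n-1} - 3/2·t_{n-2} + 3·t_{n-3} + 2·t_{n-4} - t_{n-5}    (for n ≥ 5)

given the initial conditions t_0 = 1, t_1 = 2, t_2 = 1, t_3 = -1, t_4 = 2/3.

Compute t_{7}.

-109/12

t_5 = 1·2/3 + -3/2·-1 + 3·1 + 2·2 + -1·1 = 49/6
t_6 = 1·49/6 + -3/2·2/3 + 3·-1 + 2·1 + -1·2 = 25/6
t_7 = 1·25/6 + -3/2·49/6 + 3·2/3 + 2·-1 + -1·1 = -109/12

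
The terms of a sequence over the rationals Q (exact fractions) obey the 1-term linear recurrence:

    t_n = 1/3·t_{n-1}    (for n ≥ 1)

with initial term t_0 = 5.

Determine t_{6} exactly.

5/729

t_1 = 1/3·5 = 5/3
t_2 = 1/3·5/3 = 5/9
t_3 = 1/3·5/9 = 5/27
t_4 = 1/3·5/27 = 5/81
t_5 = 1/3·5/81 = 5/243
t_6 = 1/3·5/243 = 5/729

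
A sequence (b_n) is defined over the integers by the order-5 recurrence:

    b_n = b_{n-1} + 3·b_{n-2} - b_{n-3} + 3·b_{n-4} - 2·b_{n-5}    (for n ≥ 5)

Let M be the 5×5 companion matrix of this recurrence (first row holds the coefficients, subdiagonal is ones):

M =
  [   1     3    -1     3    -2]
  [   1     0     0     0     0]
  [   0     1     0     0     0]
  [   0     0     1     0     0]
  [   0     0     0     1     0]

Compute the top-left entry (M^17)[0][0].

837238

(M^17)[0][0] is the top entry after applying M 17 times to the unit state (1, 0, 0, 0, 0). Equivalently it is h_{21} for the auxiliary sequence (h_n) obeying the same recurrence with h_4 = 1 and h_i = 0 for 0 ≤ i < 4:
h_5 = 1·1 + 3·0 + -1·0 + 3·0 + -2·0 = 1
h_6 = 1·1 + 3·1 + -1·0 + 3·0 + -2·0 = 4
h_7 = 1·4 + 3·1 + -1·1 + 3·0 + -2·0 = 6
h_8 = 1·6 + 3·4 + -1·1 + 3·1 + -2·0 = 20
h_9 = 1·20 + 3·6 + -1·4 + 3·1 + -2·1 = 35
h_10 = 1·35 + 3·20 + -1·6 + 3·4 + -2·1 = 99
h_11 = 1·99 + 3·35 + -1·20 + 3·6 + -2·4 = 194
h_12 = 1·194 + 3·99 + -1·35 + 3·20 + -2·6 = 504
h_13 = 1·504 + 3·194 + -1·99 + 3·35 + -2·20 = 1052
h_14 = 1·1052 + 3·504 + -1·194 + 3·99 + -2·35 = 2597
h_15 = 1·2597 + 3·1052 + -1·504 + 3·194 + -2·99 = 5633
h_16 = 1·5633 + 3·2597 + -1·1052 + 3·504 + -2·194 = 13496
h_17 = 1·13496 + 3·5633 + -1·2597 + 3·1052 + -2·504 = 29946
h_18 = 1·29946 + 3·13496 + -1·5633 + 3·2597 + -2·1052 = 70488
h_19 = 1·70488 + 3·29946 + -1·13496 + 3·5633 + -2·2597 = 158535
h_20 = 1·158535 + 3·70488 + -1·29946 + 3·13496 + -2·5633 = 369275
h_21 = 1·369275 + 3·158535 + -1·70488 + 3·29946 + -2·13496 = 837238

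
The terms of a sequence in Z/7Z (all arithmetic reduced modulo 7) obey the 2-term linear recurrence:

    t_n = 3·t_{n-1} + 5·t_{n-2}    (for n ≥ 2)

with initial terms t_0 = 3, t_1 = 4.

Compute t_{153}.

t_2 = 3·4 + 5·3 = 6
t_3 = 3·6 + 5·4 = 3
t_4 = 3·3 + 5·6 = 4
(t_3, t_4) = (3, 4) = (t_0, t_1), so the sequence has period 3.
153 ≡ 0 (mod 3), hence t_153 = t_0 = 3.

3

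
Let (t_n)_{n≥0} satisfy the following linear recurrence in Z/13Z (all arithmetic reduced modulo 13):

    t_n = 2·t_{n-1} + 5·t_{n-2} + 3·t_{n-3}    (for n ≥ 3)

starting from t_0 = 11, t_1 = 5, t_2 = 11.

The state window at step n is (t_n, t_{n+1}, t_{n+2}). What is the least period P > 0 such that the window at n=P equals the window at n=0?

n=0: window = (11, 5, 11)
n=1: window = (5, 11, 2)
n=2: window = (11, 2, 9)
n=3: window = (2, 9, 9)
n=4: window = (9, 9, 4)
n=5: window = (9, 4, 2)
n=6: window = (4, 2, 12)
n=7: window = (2, 12, 7)
n=8: window = (12, 7, 2)
n=9: window = (7, 2, 10)
n=10: window = (2, 10, 12)
n=11: window = (10, 12, 2)
n=12: window = (12, 2, 3)
n=13: window = (2, 3, 0)
n=14: window = (3, 0, 8)
n=15: window = (0, 8, 12)
n=16: window = (8, 12, 12)
n=17: window = (12, 12, 4)
n=18: window = (12, 4, 0)
n=19: window = (4, 0, 4)
n=20: window = (0, 4, 7)
n=21: window = (4, 7, 8)
n=22: window = (7, 8, 11)
n=23: window = (8, 11, 5)
n=24: window = (11, 5, 11)
window at n=24 equals window at n=0 → period = 24

24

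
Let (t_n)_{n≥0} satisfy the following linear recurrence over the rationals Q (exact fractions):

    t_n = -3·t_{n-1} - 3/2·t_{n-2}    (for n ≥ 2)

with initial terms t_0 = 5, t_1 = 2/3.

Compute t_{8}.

t_2 = -3·2/3 + -3/2·5 = -19/2
t_3 = -3·-19/2 + -3/2·2/3 = 55/2
t_4 = -3·55/2 + -3/2·-19/2 = -273/4
t_5 = -3·-273/4 + -3/2·55/2 = 327/2
t_6 = -3·327/2 + -3/2·-273/4 = -3105/8
t_7 = -3·-3105/8 + -3/2·327/2 = 7353/8
t_8 = -3·7353/8 + -3/2·-3105/8 = -34803/16

-34803/16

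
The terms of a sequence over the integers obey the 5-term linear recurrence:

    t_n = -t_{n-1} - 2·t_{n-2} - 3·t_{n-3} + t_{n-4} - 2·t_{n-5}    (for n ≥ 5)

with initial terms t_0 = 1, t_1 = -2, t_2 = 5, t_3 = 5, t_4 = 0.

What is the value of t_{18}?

5967

t_5 = -1·0 + -2·5 + -3·5 + 1·-2 + -2·1 = -29
t_6 = -1·-29 + -2·0 + -3·5 + 1·5 + -2·-2 = 23
t_7 = -1·23 + -2·-29 + -3·0 + 1·5 + -2·5 = 30
t_8 = -1·30 + -2·23 + -3·-29 + 1·0 + -2·5 = 1
t_9 = -1·1 + -2·30 + -3·23 + 1·-29 + -2·0 = -159
t_10 = -1·-159 + -2·1 + -3·30 + 1·23 + -2·-29 = 148
t_11 = -1·148 + -2·-159 + -3·1 + 1·30 + -2·23 = 151
t_12 = -1·151 + -2·148 + -3·-159 + 1·1 + -2·30 = -29
t_13 = -1·-29 + -2·151 + -3·148 + 1·-159 + -2·1 = -878
t_14 = -1·-878 + -2·-29 + -3·151 + 1·148 + -2·-159 = 949
t_15 = -1·949 + -2·-878 + -3·-29 + 1·151 + -2·148 = 749
t_16 = -1·749 + -2·949 + -3·-878 + 1·-29 + -2·151 = -344
t_17 = -1·-344 + -2·749 + -3·949 + 1·-878 + -2·-29 = -4821
t_18 = -1·-4821 + -2·-344 + -3·749 + 1·949 + -2·-878 = 5967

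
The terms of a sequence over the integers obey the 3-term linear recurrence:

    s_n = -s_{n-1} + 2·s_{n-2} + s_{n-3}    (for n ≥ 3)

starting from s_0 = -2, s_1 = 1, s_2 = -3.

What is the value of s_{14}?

s_3 = -1·-3 + 2·1 + 1·-2 = 3
s_4 = -1·3 + 2·-3 + 1·1 = -8
s_5 = -1·-8 + 2·3 + 1·-3 = 11
s_6 = -1·11 + 2·-8 + 1·3 = -24
s_7 = -1·-24 + 2·11 + 1·-8 = 38
s_8 = -1·38 + 2·-24 + 1·11 = -75
s_9 = -1·-75 + 2·38 + 1·-24 = 127
s_10 = -1·127 + 2·-75 + 1·38 = -239
s_11 = -1·-239 + 2·127 + 1·-75 = 418
s_12 = -1·418 + 2·-239 + 1·127 = -769
s_13 = -1·-769 + 2·418 + 1·-239 = 1366
s_14 = -1·1366 + 2·-769 + 1·418 = -2486

-2486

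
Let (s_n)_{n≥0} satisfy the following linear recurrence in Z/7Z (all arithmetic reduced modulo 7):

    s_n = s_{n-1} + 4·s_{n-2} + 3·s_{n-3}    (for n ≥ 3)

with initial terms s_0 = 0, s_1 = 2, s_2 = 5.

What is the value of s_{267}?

s_3 = 1·5 + 4·2 + 3·0 = 6
s_4 = 1·6 + 4·5 + 3·2 = 4
s_5 = 1·4 + 4·6 + 3·5 = 1
s_6 = 1·1 + 4·4 + 3·6 = 0
s_7 = 1·0 + 4·1 + 3·4 = 2
s_8 = 1·2 + 4·0 + 3·1 = 5
(s_6, s_7, s_8) = (0, 2, 5) = (s_0, s_1, s_2), so the sequence has period 6.
267 ≡ 3 (mod 6), hence s_267 = s_3 = 6.

6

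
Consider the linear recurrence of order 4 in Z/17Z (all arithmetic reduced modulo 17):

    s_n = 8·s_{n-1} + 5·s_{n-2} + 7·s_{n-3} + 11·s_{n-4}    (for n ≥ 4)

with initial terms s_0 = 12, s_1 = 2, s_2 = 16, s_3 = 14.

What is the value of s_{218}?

s_4 = 8·14 + 5·16 + 7·2 + 11·12 = 15
s_5 = 8·15 + 5·14 + 7·16 + 11·2 = 1
s_6 = 8·1 + 5·15 + 7·14 + 11·16 = 0
s_7 = 8·0 + 5·1 + 7·15 + 11·14 = 9
s_8 = 8·9 + 5·0 + 7·1 + 11·15 = 6
s_9 = 8·6 + 5·9 + 7·0 + 11·1 = 2
Continuing the recurrence:
  s_10 = 7;  s_11 = 3;  s_12 = 3;  s_13 = 8;  s_14 = 7;  s_15 = 14
  s_16 = 15;  s_17 = 4;  s_18 = 10;  s_19 = 2;  s_20 = 4;  s_21 = 3
  s_22 = 15;  s_23 = 15;  s_24 = 5;  s_25 = 15;  s_26 = 7;  s_27 = 8
  s_28 = 4;  s_29 = 14;  s_30 = 10;  s_31 = 11;  s_32 = 8;  s_33 = 3
  s_34 = 13;  s_35 = 7;  s_36 = 9;  s_37 = 10;  s_38 = 11;  s_39 = 6
  s_40 = 0;  s_41 = 13;  s_42 = 12;  s_43 = 6;  s_44 = 12;  s_45 = 13
  s_46 = 15;  s_47 = 12;  s_48 = 3;  s_49 = 9;  s_50 = 13;  s_51 = 13
  s_52 = 10;  s_53 = 12;  s_54 = 6;  s_55 = 15;  s_56 = 4;  s_57 = 9
  s_58 = 8;  s_59 = 13;  s_60 = 13;  s_61 = 1;  s_62 = 14;  s_63 = 11
  s_64 = 2;  s_65 = 10;  s_66 = 15;  s_67 = 16;  s_68 = 6;  s_69 = 3
  s_70 = 8;  s_71 = 8;  s_72 = 4;  s_73 = 8;  s_74 = 7;  s_75 = 8
  s_76 = 12;  s_77 = 1;  s_78 = 14;  s_79 = 0;  s_80 = 5;  s_81 = 13
  s_82 = 11;  s_83 = 1;  s_84 = 5;  s_85 = 10;  s_86 = 12;  s_87 = 5
  s_88 = 4;  s_89 = 13;  s_90 = 2;  s_91 = 11;  s_92 = 12;  s_93 = 2
  s_94 = 5;  s_95 = 0;  s_96 = 1;  s_97 = 14;  s_98 = 2;  s_99 = 8
  s_100 = 13;  s_101 = 6;  s_102 = 4;  s_103 = 3;  s_104 = 8;  s_105 = 3
  s_106 = 10;  s_107 = 14;  s_108 = 16;  s_109 = 12;  s_110 = 10;  s_111 = 15
  s_112 = 5;  s_113 = 11;  s_114 = 5;  s_115 = 6;  s_116 = 1;  s_117 = 7
  s_118 = 5;  s_119 = 12;  s_120 = 11;  s_121 = 5;  s_122 = 13;  s_123 = 15
  s_124 = 1;  s_125 = 8;  s_126 = 11;  s_127 = 11;  s_128 = 6;  s_129 = 13
  s_130 = 9;  s_131 = 11;  s_132 = 1;  s_133 = 14;  s_134 = 4;  s_135 = 9
  s_136 = 14;  s_137 = 16;  s_138 = 16;  s_139 = 14;  s_140 = 16;  s_141 = 10
  s_142 = 9;  s_143 = 14;  s_144 = 12;  s_145 = 16;  s_146 = 11;  s_147 = 15
  s_148 = 11;  s_149 = 8;  s_150 = 5;  s_151 = 16;  s_152 = 7;  s_153 = 4
  s_154 = 13;  s_155 = 9;  s_156 = 4;  s_157 = 8;  s_158 = 1;  s_159 = 5
  s_160 = 9;  s_161 = 5;  s_162 = 12;  s_163 = 1;  s_164 = 15;  s_165 = 9
  s_166 = 14;  s_167 = 1;  s_168 = 0;  s_169 = 15;  s_170 = 9;  s_171 = 5
  s_172 = 3;  s_173 = 5;  s_174 = 2;  s_175 = 15;  s_176 = 11;  s_177 = 11
  s_178 = 15;  s_179 = 9;  s_180 = 5;  s_181 = 5;  s_182 = 4;  s_183 = 4
  s_184 = 6;  s_185 = 15;  s_186 = 1;  s_187 = 16;  s_188 = 15;  s_189 = 15
  s_190 = 12;  s_191 = 10;  s_192 = 2;  s_193 = 9;  s_194 = 12;  s_195 = 10
  s_196 = 4;  s_197 = 10;  s_198 = 13;  s_199 = 3;  s_200 = 16;  s_201 = 4
  s_202 = 4;  s_203 = 10;  s_204 = 15;  s_205 = 4;  s_206 = 0;  s_207 = 14
  s_208 = 16;  s_209 = 4;  s_210 = 6;  s_211 = 11;  s_212 = 16;  s_213 = 14
  s_214 = 12;  s_215 = 8;  s_216 = 7
s_217 = 8·7 + 5·8 + 7·12 + 11·14 = 11
s_218 = 8·11 + 5·7 + 7·8 + 11·12 = 5

5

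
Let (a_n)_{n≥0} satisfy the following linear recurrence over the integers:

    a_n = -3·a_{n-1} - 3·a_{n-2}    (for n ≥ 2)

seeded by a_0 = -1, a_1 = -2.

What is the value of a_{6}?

27

a_2 = -3·-2 + -3·-1 = 9
a_3 = -3·9 + -3·-2 = -21
a_4 = -3·-21 + -3·9 = 36
a_5 = -3·36 + -3·-21 = -45
a_6 = -3·-45 + -3·36 = 27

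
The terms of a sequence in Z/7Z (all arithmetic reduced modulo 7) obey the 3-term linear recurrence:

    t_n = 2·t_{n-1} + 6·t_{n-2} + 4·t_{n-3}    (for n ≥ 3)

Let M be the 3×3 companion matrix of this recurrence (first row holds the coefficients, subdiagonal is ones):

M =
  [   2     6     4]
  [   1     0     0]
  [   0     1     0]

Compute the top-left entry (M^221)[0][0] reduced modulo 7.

6

(M^221)[0][0] is the top entry after applying M 221 times to the unit state (1, 0, 0). Equivalently it is h_{223} for the auxiliary sequence (h_n) obeying the same recurrence with h_2 = 1 and h_i = 0 for 0 ≤ i < 2:
h_3 = 2·1 + 6·0 + 4·0 = 2
h_4 = 2·2 + 6·1 + 4·0 = 3
h_5 = 2·3 + 6·2 + 4·1 = 1
h_6 = 2·1 + 6·3 + 4·2 = 0
h_7 = 2·0 + 6·1 + 4·3 = 4
h_8 = 2·4 + 6·0 + 4·1 = 5
Continuing the recurrence:
  h_9 = 6;  h_10 = 2;  h_11 = 4;  h_12 = 2;  h_13 = 1;  h_14 = 2
  h_15 = 4;  h_16 = 3;  h_17 = 3;  h_18 = 5;  h_19 = 5;  h_20 = 3
  h_21 = 0;  h_22 = 3;  h_23 = 4;  h_24 = 5;  h_25 = 4;  h_26 = 5
  h_27 = 5;  h_28 = 0;  h_29 = 1;  h_30 = 1;  h_31 = 1;  h_32 = 5
  h_33 = 6;  h_34 = 4;  h_35 = 1;  h_36 = 1;  h_37 = 3;  h_38 = 2
  h_39 = 5;  h_40 = 6;  h_41 = 1;  h_42 = 2;  h_43 = 6;  h_44 = 0
  h_45 = 2;  h_46 = 0;  h_47 = 5;  h_48 = 4;  h_49 = 3;  h_50 = 1
  h_51 = 1;  h_52 = 6;  h_53 = 1;  h_54 = 0;  h_55 = 2;  h_56 = 1
  h_57 = 0;  h_58 = 0;  h_59 = 4;  h_60 = 1;  h_61 = 5;  h_62 = 4
  h_63 = 0;  h_64 = 2;  h_65 = 6;  h_66 = 3;  h_67 = 1;  h_68 = 2
  h_69 = 1;  h_70 = 4;  h_71 = 1;  h_72 = 2;  h_73 = 5;  h_74 = 5
  h_75 = 6;  h_76 = 6;  h_77 = 5;  h_78 = 0;  h_79 = 5;  h_80 = 2
  h_81 = 6;  h_82 = 2;  h_83 = 6;  h_84 = 6;  h_85 = 0;  h_86 = 4
  h_87 = 4;  h_88 = 4;  h_89 = 6;  h_90 = 3;  h_91 = 2;  h_92 = 4
  h_93 = 4;  h_94 = 5;  h_95 = 1;  h_96 = 6;  h_97 = 3;  h_98 = 4
  h_99 = 1;  h_100 = 3;  h_101 = 0;  h_102 = 1;  h_103 = 0;  h_104 = 6
  h_105 = 2;  h_106 = 5;  h_107 = 4;  h_108 = 4;  h_109 = 3;  h_110 = 4
  h_111 = 0;  h_112 = 1;  h_113 = 4;  h_114 = 0;  h_115 = 0;  h_116 = 2
  h_117 = 4;  h_118 = 6;  h_119 = 2;  h_120 = 0;  h_121 = 1;  h_122 = 3
  h_123 = 5;  h_124 = 4;  h_125 = 1;  h_126 = 4;  h_127 = 2;  h_128 = 4
  h_129 = 1;  h_130 = 6;  h_131 = 6;  h_132 = 3;  h_133 = 3;  h_134 = 6
  h_135 = 0;  h_136 = 6;  h_137 = 1;  h_138 = 3;  h_139 = 1;  h_140 = 3
  h_141 = 3;  h_142 = 0;  h_143 = 2;  h_144 = 2;  h_145 = 2;  h_146 = 3
  h_147 = 5;  h_148 = 1;  h_149 = 2;  h_150 = 2;  h_151 = 6;  h_152 = 4
  h_153 = 3;  h_154 = 5;  h_155 = 2;  h_156 = 4;  h_157 = 5;  h_158 = 0
  h_159 = 4;  h_160 = 0;  h_161 = 3;  h_162 = 1;  h_163 = 6;  h_164 = 2
  h_165 = 2;  h_166 = 5;  h_167 = 2;  h_168 = 0;  h_169 = 4;  h_170 = 2
  h_171 = 0;  h_172 = 0;  h_173 = 1;  h_174 = 2;  h_175 = 3;  h_176 = 1
  h_177 = 0;  h_178 = 4;  h_179 = 5;  h_180 = 6;  h_181 = 2;  h_182 = 4
  h_183 = 2;  h_184 = 1;  h_185 = 2;  h_186 = 4;  h_187 = 3;  h_188 = 3
  h_189 = 5;  h_190 = 5;  h_191 = 3;  h_192 = 0;  h_193 = 3;  h_194 = 4
  h_195 = 5;  h_196 = 4;  h_197 = 5;  h_198 = 5;  h_199 = 0;  h_200 = 1
  h_201 = 1;  h_202 = 1;  h_203 = 5;  h_204 = 6;  h_205 = 4;  h_206 = 1
  h_207 = 1;  h_208 = 3;  h_209 = 2;  h_210 = 5;  h_211 = 6;  h_212 = 1
  h_213 = 2;  h_214 = 6;  h_215 = 0;  h_216 = 2;  h_217 = 0;  h_218 = 5
  h_219 = 4;  h_220 = 3;  h_221 = 1
h_222 = 2·1 + 6·3 + 4·4 = 1
h_223 = 2·1 + 6·1 + 4·3 = 6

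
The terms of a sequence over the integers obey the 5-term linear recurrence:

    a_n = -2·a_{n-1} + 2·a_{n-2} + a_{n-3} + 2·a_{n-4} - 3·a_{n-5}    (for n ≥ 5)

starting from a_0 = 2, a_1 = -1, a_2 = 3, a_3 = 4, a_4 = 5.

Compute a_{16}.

a_5 = -2·5 + 2·4 + 1·3 + 2·-1 + -3·2 = -7
a_6 = -2·-7 + 2·5 + 1·4 + 2·3 + -3·-1 = 37
a_7 = -2·37 + 2·-7 + 1·5 + 2·4 + -3·3 = -84
a_8 = -2·-84 + 2·37 + 1·-7 + 2·5 + -3·4 = 233
a_9 = -2·233 + 2·-84 + 1·37 + 2·-7 + -3·5 = -626
a_10 = -2·-626 + 2·233 + 1·-84 + 2·37 + -3·-7 = 1729
a_11 = -2·1729 + 2·-626 + 1·233 + 2·-84 + -3·37 = -4756
a_12 = -2·-4756 + 2·1729 + 1·-626 + 2·233 + -3·-84 = 13062
a_13 = -2·13062 + 2·-4756 + 1·1729 + 2·-626 + -3·233 = -35858
a_14 = -2·-35858 + 2·13062 + 1·-4756 + 2·1729 + -3·-626 = 98420
a_15 = -2·98420 + 2·-35858 + 1·13062 + 2·-4756 + -3·1729 = -270193
a_16 = -2·-270193 + 2·98420 + 1·-35858 + 2·13062 + -3·-4756 = 741760

741760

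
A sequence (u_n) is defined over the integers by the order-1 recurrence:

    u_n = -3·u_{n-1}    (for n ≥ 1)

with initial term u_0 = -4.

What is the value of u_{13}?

u_1 = -3·-4 = 12
u_2 = -3·12 = -36
u_3 = -3·-36 = 108
u_4 = -3·108 = -324
u_5 = -3·-324 = 972
u_6 = -3·972 = -2916
u_7 = -3·-2916 = 8748
u_8 = -3·8748 = -26244
u_9 = -3·-26244 = 78732
u_10 = -3·78732 = -236196
u_11 = -3·-236196 = 708588
u_12 = -3·708588 = -2125764
u_13 = -3·-2125764 = 6377292

6377292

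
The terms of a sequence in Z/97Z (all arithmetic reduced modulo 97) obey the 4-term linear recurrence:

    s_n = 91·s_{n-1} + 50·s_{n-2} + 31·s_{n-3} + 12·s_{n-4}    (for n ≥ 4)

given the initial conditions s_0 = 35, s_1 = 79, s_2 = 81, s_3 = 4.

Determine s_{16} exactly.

s_4 = 91·4 + 50·81 + 31·79 + 12·35 = 8
s_5 = 91·8 + 50·4 + 31·81 + 12·79 = 22
s_6 = 91·22 + 50·8 + 31·4 + 12·81 = 6
s_7 = 91·6 + 50·22 + 31·8 + 12·4 = 2
s_8 = 91·2 + 50·6 + 31·22 + 12·8 = 96
s_9 = 91·96 + 50·2 + 31·6 + 12·22 = 71
s_10 = 91·71 + 50·96 + 31·2 + 12·6 = 46
s_11 = 91·46 + 50·71 + 31·96 + 12·2 = 66
s_12 = 91·66 + 50·46 + 31·71 + 12·96 = 19
s_13 = 91·19 + 50·66 + 31·46 + 12·71 = 32
s_14 = 91·32 + 50·19 + 31·66 + 12·46 = 58
s_15 = 91·58 + 50·32 + 31·19 + 12·66 = 14
s_16 = 91·14 + 50·58 + 31·32 + 12·19 = 59

59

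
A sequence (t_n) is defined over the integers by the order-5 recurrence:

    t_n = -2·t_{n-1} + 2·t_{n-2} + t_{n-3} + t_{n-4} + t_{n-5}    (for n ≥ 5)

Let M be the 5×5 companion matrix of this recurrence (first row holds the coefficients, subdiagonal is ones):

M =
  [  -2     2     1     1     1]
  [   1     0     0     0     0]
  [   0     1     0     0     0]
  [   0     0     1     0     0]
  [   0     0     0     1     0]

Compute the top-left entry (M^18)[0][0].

(M^18)[0][0] is the top entry after applying M 18 times to the unit state (1, 0, 0, 0, 0). Equivalently it is h_{22} for the auxiliary sequence (h_n) obeying the same recurrence with h_4 = 1 and h_i = 0 for 0 ≤ i < 4:
h_5 = -2·1 + 2·0 + 1·0 + 1·0 + 1·0 = -2
h_6 = -2·-2 + 2·1 + 1·0 + 1·0 + 1·0 = 6
h_7 = -2·6 + 2·-2 + 1·1 + 1·0 + 1·0 = -15
h_8 = -2·-15 + 2·6 + 1·-2 + 1·1 + 1·0 = 41
h_9 = -2·41 + 2·-15 + 1·6 + 1·-2 + 1·1 = -107
h_10 = -2·-107 + 2·41 + 1·-15 + 1·6 + 1·-2 = 285
h_11 = -2·285 + 2·-107 + 1·41 + 1·-15 + 1·6 = -752
h_12 = -2·-752 + 2·285 + 1·-107 + 1·41 + 1·-15 = 1993
h_13 = -2·1993 + 2·-752 + 1·285 + 1·-107 + 1·41 = -5271
h_14 = -2·-5271 + 2·1993 + 1·-752 + 1·285 + 1·-107 = 13954
h_15 = -2·13954 + 2·-5271 + 1·1993 + 1·-752 + 1·285 = -36924
h_16 = -2·-36924 + 2·13954 + 1·-5271 + 1·1993 + 1·-752 = 97726
h_17 = -2·97726 + 2·-36924 + 1·13954 + 1·-5271 + 1·1993 = -258624
h_18 = -2·-258624 + 2·97726 + 1·-36924 + 1·13954 + 1·-5271 = 684459
h_19 = -2·684459 + 2·-258624 + 1·97726 + 1·-36924 + 1·13954 = -1811410
h_20 = -2·-1811410 + 2·684459 + 1·-258624 + 1·97726 + 1·-36924 = 4793916
h_21 = -2·4793916 + 2·-1811410 + 1·684459 + 1·-258624 + 1·97726 = -12687091
h_22 = -2·-12687091 + 2·4793916 + 1·-1811410 + 1·684459 + 1·-258624 = 33576439

33576439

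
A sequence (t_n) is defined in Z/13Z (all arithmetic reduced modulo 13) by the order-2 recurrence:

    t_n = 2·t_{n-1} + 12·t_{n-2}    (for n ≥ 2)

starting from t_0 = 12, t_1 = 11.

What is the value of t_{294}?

4

t_2 = 2·11 + 12·12 = 10
t_3 = 2·10 + 12·11 = 9
t_4 = 2·9 + 12·10 = 8
t_5 = 2·8 + 12·9 = 7
t_6 = 2·7 + 12·8 = 6
t_7 = 2·6 + 12·7 = 5
t_8 = 2·5 + 12·6 = 4
t_9 = 2·4 + 12·5 = 3
t_10 = 2·3 + 12·4 = 2
t_11 = 2·2 + 12·3 = 1
t_12 = 2·1 + 12·2 = 0
t_13 = 2·0 + 12·1 = 12
t_14 = 2·12 + 12·0 = 11
(t_13, t_14) = (12, 11) = (t_0, t_1), so the sequence has period 13.
294 ≡ 8 (mod 13), hence t_294 = t_8 = 4.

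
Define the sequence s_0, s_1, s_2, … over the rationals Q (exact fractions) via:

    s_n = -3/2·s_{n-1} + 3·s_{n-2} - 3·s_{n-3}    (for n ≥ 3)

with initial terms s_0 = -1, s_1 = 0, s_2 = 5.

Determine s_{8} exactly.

92871/64

s_3 = -3/2·5 + 3·0 + -3·-1 = -9/2
s_4 = -3/2·-9/2 + 3·5 + -3·0 = 87/4
s_5 = -3/2·87/4 + 3·-9/2 + -3·5 = -489/8
s_6 = -3/2·-489/8 + 3·87/4 + -3·-9/2 = 2727/16
s_7 = -3/2·2727/16 + 3·-489/8 + -3·87/4 = -16137/32
s_8 = -3/2·-16137/32 + 3·2727/16 + -3·-489/8 = 92871/64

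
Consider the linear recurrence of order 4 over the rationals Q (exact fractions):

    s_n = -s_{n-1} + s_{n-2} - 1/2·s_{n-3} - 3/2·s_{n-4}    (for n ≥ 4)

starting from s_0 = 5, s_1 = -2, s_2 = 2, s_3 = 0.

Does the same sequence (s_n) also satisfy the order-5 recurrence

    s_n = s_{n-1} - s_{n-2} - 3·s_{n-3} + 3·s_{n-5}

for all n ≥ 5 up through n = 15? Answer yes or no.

no

Terms s_0..s_15: 5, -2, 2, 0, -9/2, 13/2, -14, 91/4, -133/4, 213/4, -615/8, 901/8, -665/4, 3799/16, -5515/16, 7941/16
n=5: candidate gives 9/2, actual s_5 = 13/2 ✗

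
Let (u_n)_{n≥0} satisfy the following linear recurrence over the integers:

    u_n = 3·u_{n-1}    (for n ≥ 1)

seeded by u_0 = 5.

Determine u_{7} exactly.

u_1 = 3·5 = 15
u_2 = 3·15 = 45
u_3 = 3·45 = 135
u_4 = 3·135 = 405
u_5 = 3·405 = 1215
u_6 = 3·1215 = 3645
u_7 = 3·3645 = 10935

10935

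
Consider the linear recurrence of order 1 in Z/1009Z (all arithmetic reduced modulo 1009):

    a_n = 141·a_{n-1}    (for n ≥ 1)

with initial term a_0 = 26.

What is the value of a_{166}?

a_1 = 141·26 = 639
a_2 = 141·639 = 298
a_3 = 141·298 = 649
a_4 = 141·649 = 699
a_5 = 141·699 = 686
a_6 = 141·686 = 871
a_7 = 141·871 = 722
a_8 = 141·722 = 902
a_9 = 141·902 = 48
a_10 = 141·48 = 714
a_11 = 141·714 = 783
a_12 = 141·783 = 422
a_13 = 141·422 = 980
a_14 = 141·980 = 956
a_15 = 141·956 = 599
a_16 = 141·599 = 712
a_17 = 141·712 = 501
a_18 = 141·501 = 11
a_19 = 141·11 = 542
a_20 = 141·542 = 747
a_21 = 141·747 = 391
a_22 = 141·391 = 645
a_23 = 141·645 = 135
a_24 = 141·135 = 873
a_25 = 141·873 = 1004
a_26 = 141·1004 = 304
a_27 = 141·304 = 486
a_28 = 141·486 = 923
a_29 = 141·923 = 991
a_30 = 141·991 = 489
a_31 = 141·489 = 337
a_32 = 141·337 = 94
a_33 = 141·94 = 137
a_34 = 141·137 = 146
a_35 = 141·146 = 406
a_36 = 141·406 = 742
a_37 = 141·742 = 695
a_38 = 141·695 = 122
a_39 = 141·122 = 49
a_40 = 141·49 = 855
a_41 = 141·855 = 484
a_42 = 141·484 = 641
a_43 = 141·641 = 580
a_44 = 141·580 = 51
a_45 = 141·51 = 128
a_46 = 141·128 = 895
a_47 = 141·895 = 70
a_48 = 141·70 = 789
a_49 = 141·789 = 259
a_50 = 141·259 = 195
a_51 = 141·195 = 252
a_52 = 141·252 = 217
a_53 = 141·217 = 327
a_54 = 141·327 = 702
a_55 = 141·702 = 100
a_56 = 141·100 = 983
a_57 = 141·983 = 370
a_58 = 141·370 = 711
a_59 = 141·711 = 360
a_60 = 141·360 = 310
a_61 = 141·310 = 323
a_62 = 141·323 = 138
a_63 = 141·138 = 287
a_64 = 141·287 = 107
a_65 = 141·107 = 961
a_66 = 141·961 = 295
a_67 = 141·295 = 226
a_68 = 141·226 = 587
a_69 = 141·587 = 29
a_70 = 141·29 = 53
a_71 = 141·53 = 410
a_72 = 141·410 = 297
a_73 = 141·297 = 508
a_74 = 141·508 = 998
a_75 = 141·998 = 467
a_76 = 141·467 = 262
a_77 = 141·262 = 618
a_78 = 141·618 = 364
a_79 = 141·364 = 874
a_80 = 141·874 = 136
a_81 = 141·136 = 5
a_82 = 141·5 = 705
a_83 = 141·705 = 523
a_84 = 141·523 = 86
a_85 = 141·86 = 18
a_86 = 141·18 = 520
a_87 = 141·520 = 672
a_88 = 141·672 = 915
a_89 = 141·915 = 872
a_90 = 141·872 = 863
a_91 = 141·863 = 603
a_92 = 141·603 = 267
a_93 = 141·267 = 314
a_94 = 141·314 = 887
a_95 = 141·887 = 960
a_96 = 141·960 = 154
a_97 = 141·154 = 525
a_98 = 141·525 = 368
a_99 = 141·368 = 429
a_100 = 141·429 = 958
a_101 = 141·958 = 881
a_102 = 141·881 = 114
a_103 = 141·114 = 939
a_104 = 141·939 = 220
a_105 = 141·220 = 750
a_106 = 141·750 = 814
a_107 = 141·814 = 757
a_108 = 141·757 = 792
a_109 = 141·792 = 682
a_110 = 141·682 = 307
a_111 = 141·307 = 909
a_112 = 141·909 = 26
a_113 = 141·26 = 639
a_114 = 141·639 = 298
a_115 = 141·298 = 649
a_116 = 141·649 = 699
a_117 = 141·699 = 686
a_118 = 141·686 = 871
a_119 = 141·871 = 722
a_120 = 141·722 = 902
a_121 = 141·902 = 48
a_122 = 141·48 = 714
a_123 = 141·714 = 783
a_124 = 141·783 = 422
a_125 = 141·422 = 980
a_126 = 141·980 = 956
a_127 = 141·956 = 599
a_128 = 141·599 = 712
a_129 = 141·712 = 501
a_130 = 141·501 = 11
a_131 = 141·11 = 542
a_132 = 141·542 = 747
a_133 = 141·747 = 391
a_134 = 141·391 = 645
a_135 = 141·645 = 135
a_136 = 141·135 = 873
a_137 = 141·873 = 1004
a_138 = 141·1004 = 304
a_139 = 141·304 = 486
a_140 = 141·486 = 923
a_141 = 141·923 = 991
a_142 = 141·991 = 489
a_143 = 141·489 = 337
a_144 = 141·337 = 94
a_145 = 141·94 = 137
a_146 = 141·137 = 146
a_147 = 141·146 = 406
a_148 = 141·406 = 742
a_149 = 141·742 = 695
a_150 = 141·695 = 122
a_151 = 141·122 = 49
a_152 = 141·49 = 855
a_153 = 141·855 = 484
a_154 = 141·484 = 641
a_155 = 141·641 = 580
a_156 = 141·580 = 51
a_157 = 141·51 = 128
a_158 = 141·128 = 895
a_159 = 141·895 = 70
a_160 = 141·70 = 789
a_161 = 141·789 = 259
a_162 = 141·259 = 195
a_163 = 141·195 = 252
a_164 = 141·252 = 217
a_165 = 141·217 = 327
a_166 = 141·327 = 702

702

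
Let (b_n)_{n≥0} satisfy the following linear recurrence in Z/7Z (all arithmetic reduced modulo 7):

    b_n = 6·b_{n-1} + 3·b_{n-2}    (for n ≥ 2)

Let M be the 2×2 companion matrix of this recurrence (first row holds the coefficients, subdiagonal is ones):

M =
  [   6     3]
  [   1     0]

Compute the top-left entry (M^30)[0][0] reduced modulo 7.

6

(M^30)[0][0] is the top entry after applying M 30 times to the unit state (1, 0). Equivalently it is h_{31} for the auxiliary sequence (h_n) obeying the same recurrence with h_1 = 1 and h_i = 0 for 0 ≤ i < 1:
h_2 = 6·1 + 3·0 = 6
h_3 = 6·6 + 3·1 = 4
h_4 = 6·4 + 3·6 = 0
h_5 = 6·0 + 3·4 = 5
h_6 = 6·5 + 3·0 = 2
h_7 = 6·2 + 3·5 = 6
h_8 = 6·6 + 3·2 = 0
h_9 = 6·0 + 3·6 = 4
h_10 = 6·4 + 3·0 = 3
h_11 = 6·3 + 3·4 = 2
h_12 = 6·2 + 3·3 = 0
h_13 = 6·0 + 3·2 = 6
h_14 = 6·6 + 3·0 = 1
h_15 = 6·1 + 3·6 = 3
h_16 = 6·3 + 3·1 = 0
h_17 = 6·0 + 3·3 = 2
h_18 = 6·2 + 3·0 = 5
h_19 = 6·5 + 3·2 = 1
h_20 = 6·1 + 3·5 = 0
h_21 = 6·0 + 3·1 = 3
h_22 = 6·3 + 3·0 = 4
h_23 = 6·4 + 3·3 = 5
h_24 = 6·5 + 3·4 = 0
h_25 = 6·0 + 3·5 = 1
h_26 = 6·1 + 3·0 = 6
h_27 = 6·6 + 3·1 = 4
h_28 = 6·4 + 3·6 = 0
h_29 = 6·0 + 3·4 = 5
h_30 = 6·5 + 3·0 = 2
h_31 = 6·2 + 3·5 = 6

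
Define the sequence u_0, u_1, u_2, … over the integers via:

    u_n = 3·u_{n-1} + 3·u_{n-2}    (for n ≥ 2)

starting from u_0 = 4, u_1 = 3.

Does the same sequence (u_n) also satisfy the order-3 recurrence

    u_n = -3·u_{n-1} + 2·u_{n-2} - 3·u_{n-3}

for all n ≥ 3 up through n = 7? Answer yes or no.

no

Terms u_0..u_7: 4, 3, 21, 72, 279, 1053, 3996, 15147
n=3: candidate gives -69, actual u_3 = 72 ✗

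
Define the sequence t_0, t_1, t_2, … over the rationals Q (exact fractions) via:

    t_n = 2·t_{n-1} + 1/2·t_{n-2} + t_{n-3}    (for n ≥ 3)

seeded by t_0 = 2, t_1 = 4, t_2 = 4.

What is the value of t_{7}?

399

t_3 = 2·4 + 1/2·4 + 1·2 = 12
t_4 = 2·12 + 1/2·4 + 1·4 = 30
t_5 = 2·30 + 1/2·12 + 1·4 = 70
t_6 = 2·70 + 1/2·30 + 1·12 = 167
t_7 = 2·167 + 1/2·70 + 1·30 = 399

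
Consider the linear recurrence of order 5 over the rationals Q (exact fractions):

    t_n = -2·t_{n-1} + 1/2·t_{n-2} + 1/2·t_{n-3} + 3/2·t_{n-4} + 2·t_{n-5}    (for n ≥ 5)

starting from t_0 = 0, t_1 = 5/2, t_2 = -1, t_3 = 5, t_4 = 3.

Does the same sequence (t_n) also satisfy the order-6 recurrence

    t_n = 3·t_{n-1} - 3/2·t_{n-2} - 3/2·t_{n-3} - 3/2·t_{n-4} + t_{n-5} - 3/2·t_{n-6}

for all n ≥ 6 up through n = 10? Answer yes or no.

Terms t_0..t_10: 0, 5/2, -1, 5, 3, -1/4, 8, -73/8, 293/8, -1091/16, 1293/8
n=6: candidate gives -35/4, actual t_6 = 8 ✗

no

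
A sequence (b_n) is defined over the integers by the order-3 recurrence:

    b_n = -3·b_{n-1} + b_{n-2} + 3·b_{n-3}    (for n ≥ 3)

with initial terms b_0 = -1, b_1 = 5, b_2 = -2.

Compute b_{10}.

-7382

b_3 = -3·-2 + 1·5 + 3·-1 = 8
b_4 = -3·8 + 1·-2 + 3·5 = -11
b_5 = -3·-11 + 1·8 + 3·-2 = 35
b_6 = -3·35 + 1·-11 + 3·8 = -92
b_7 = -3·-92 + 1·35 + 3·-11 = 278
b_8 = -3·278 + 1·-92 + 3·35 = -821
b_9 = -3·-821 + 1·278 + 3·-92 = 2465
b_10 = -3·2465 + 1·-821 + 3·278 = -7382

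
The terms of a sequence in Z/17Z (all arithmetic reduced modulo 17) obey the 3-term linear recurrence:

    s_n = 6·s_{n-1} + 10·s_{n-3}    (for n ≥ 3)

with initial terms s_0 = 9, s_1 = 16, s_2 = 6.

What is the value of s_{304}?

9

s_3 = 6·6 + 0·16 + 10·9 = 7
s_4 = 6·7 + 0·6 + 10·16 = 15
s_5 = 6·15 + 0·7 + 10·6 = 14
s_6 = 6·14 + 0·15 + 10·7 = 1
s_7 = 6·1 + 0·14 + 10·15 = 3
s_8 = 6·3 + 0·1 + 10·14 = 5
s_9 = 6·5 + 0·3 + 10·1 = 6
s_10 = 6·6 + 0·5 + 10·3 = 15
s_11 = 6·15 + 0·6 + 10·5 = 4
s_12 = 6·4 + 0·15 + 10·6 = 16
s_13 = 6·16 + 0·4 + 10·15 = 8
s_14 = 6·8 + 0·16 + 10·4 = 3
s_15 = 6·3 + 0·8 + 10·16 = 8
s_16 = 6·8 + 0·3 + 10·8 = 9
s_17 = 6·9 + 0·8 + 10·3 = 16
s_18 = 6·16 + 0·9 + 10·8 = 6
(s_16, s_17, s_18) = (9, 16, 6) = (s_0, s_1, s_2), so the sequence has period 16.
304 ≡ 0 (mod 16), hence s_304 = s_0 = 9.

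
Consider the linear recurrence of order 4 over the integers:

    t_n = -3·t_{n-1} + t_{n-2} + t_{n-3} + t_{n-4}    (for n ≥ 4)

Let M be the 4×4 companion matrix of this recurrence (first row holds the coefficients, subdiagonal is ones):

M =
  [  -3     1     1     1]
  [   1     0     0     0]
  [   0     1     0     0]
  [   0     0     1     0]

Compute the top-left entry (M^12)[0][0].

(M^12)[0][0] is the top entry after applying M 12 times to the unit state (1, 0, 0, 0). Equivalently it is h_{15} for the auxiliary sequence (h_n) obeying the same recurrence with h_3 = 1 and h_i = 0 for 0 ≤ i < 3:
h_4 = -3·1 + 1·0 + 1·0 + 1·0 = -3
h_5 = -3·-3 + 1·1 + 1·0 + 1·0 = 10
h_6 = -3·10 + 1·-3 + 1·1 + 1·0 = -32
h_7 = -3·-32 + 1·10 + 1·-3 + 1·1 = 104
h_8 = -3·104 + 1·-32 + 1·10 + 1·-3 = -337
h_9 = -3·-337 + 1·104 + 1·-32 + 1·10 = 1093
h_10 = -3·1093 + 1·-337 + 1·104 + 1·-32 = -3544
h_11 = -3·-3544 + 1·1093 + 1·-337 + 1·104 = 11492
h_12 = -3·11492 + 1·-3544 + 1·1093 + 1·-337 = -37264
h_13 = -3·-37264 + 1·11492 + 1·-3544 + 1·1093 = 120833
h_14 = -3·120833 + 1·-37264 + 1·11492 + 1·-3544 = -391815
h_15 = -3·-391815 + 1·120833 + 1·-37264 + 1·11492 = 1270506

1270506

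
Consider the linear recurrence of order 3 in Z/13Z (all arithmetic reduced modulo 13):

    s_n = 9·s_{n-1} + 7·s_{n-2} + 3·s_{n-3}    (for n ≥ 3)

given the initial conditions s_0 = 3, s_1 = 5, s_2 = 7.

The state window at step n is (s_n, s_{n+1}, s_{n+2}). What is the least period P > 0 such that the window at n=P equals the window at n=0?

n=0: window = (3, 5, 7)
n=1: window = (5, 7, 3)
n=2: window = (7, 3, 0)
n=3: window = (3, 0, 3)
n=4: window = (0, 3, 10)
n=5: window = (3, 10, 7)
n=6: window = (10, 7, 12)
n=7: window = (7, 12, 5)
n=8: window = (12, 5, 7)
n=9: window = (5, 7, 4)
n=10: window = (7, 4, 9)
n=11: window = (4, 9, 0)
n=12: window = (9, 0, 10)
n=13: window = (0, 10, 0)
n=14: window = (10, 0, 5)
n=15: window = (0, 5, 10)
n=16: window = (5, 10, 8)
n=17: window = (10, 8, 1)
n=18: window = (8, 1, 4)
n=19: window = (1, 4, 2)
n=20: window = (4, 2, 10)
n=21: window = (2, 10, 12)
n=22: window = (10, 12, 2)
n=23: window = (12, 2, 2)
n=24: window = (2, 2, 3)
n=25: window = (2, 3, 8)
n=26: window = (3, 8, 8)
n=27: window = (8, 8, 7)
n=28: window = (8, 7, 0)
n=29: window = (7, 0, 8)
n=30: window = (0, 8, 2)
n=31: window = (8, 2, 9)
n=32: window = (2, 9, 2)
n=33: window = (9, 2, 9)
n=34: window = (2, 9, 5)
n=35: window = (9, 5, 10)
n=36: window = (5, 10, 9)
n=37: window = (10, 9, 10)
n=38: window = (9, 10, 1)
n=39: window = (10, 1, 2)
n=40: window = (1, 2, 3)
n=41: window = (2, 3, 5)
n=42: window = (3, 5, 7)
window at n=42 equals window at n=0 → period = 42

42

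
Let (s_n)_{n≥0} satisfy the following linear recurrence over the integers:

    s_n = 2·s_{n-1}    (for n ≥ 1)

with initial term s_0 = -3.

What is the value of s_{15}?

s_1 = 2·-3 = -6
s_2 = 2·-6 = -12
s_3 = 2·-12 = -24
s_4 = 2·-24 = -48
s_5 = 2·-48 = -96
s_6 = 2·-96 = -192
s_7 = 2·-192 = -384
s_8 = 2·-384 = -768
s_9 = 2·-768 = -1536
s_10 = 2·-1536 = -3072
s_11 = 2·-3072 = -6144
s_12 = 2·-6144 = -12288
s_13 = 2·-12288 = -24576
s_14 = 2·-24576 = -49152
s_15 = 2·-49152 = -98304

-98304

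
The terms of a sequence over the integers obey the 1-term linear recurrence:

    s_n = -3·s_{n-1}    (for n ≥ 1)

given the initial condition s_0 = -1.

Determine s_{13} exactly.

1594323

s_1 = -3·-1 = 3
s_2 = -3·3 = -9
s_3 = -3·-9 = 27
s_4 = -3·27 = -81
s_5 = -3·-81 = 243
s_6 = -3·243 = -729
s_7 = -3·-729 = 2187
s_8 = -3·2187 = -6561
s_9 = -3·-6561 = 19683
s_10 = -3·19683 = -59049
s_11 = -3·-59049 = 177147
s_12 = -3·177147 = -531441
s_13 = -3·-531441 = 1594323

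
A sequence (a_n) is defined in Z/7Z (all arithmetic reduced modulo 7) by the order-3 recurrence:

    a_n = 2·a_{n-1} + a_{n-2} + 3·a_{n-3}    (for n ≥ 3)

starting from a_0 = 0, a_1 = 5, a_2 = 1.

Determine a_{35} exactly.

5

a_3 = 2·1 + 1·5 + 3·0 = 0
a_4 = 2·0 + 1·1 + 3·5 = 2
a_5 = 2·2 + 1·0 + 3·1 = 0
a_6 = 2·0 + 1·2 + 3·0 = 2
a_7 = 2·2 + 1·0 + 3·2 = 3
a_8 = 2·3 + 1·2 + 3·0 = 1
a_9 = 2·1 + 1·3 + 3·2 = 4
a_10 = 2·4 + 1·1 + 3·3 = 4
a_11 = 2·4 + 1·4 + 3·1 = 1
a_12 = 2·1 + 1·4 + 3·4 = 4
a_13 = 2·4 + 1·1 + 3·4 = 0
a_14 = 2·0 + 1·4 + 3·1 = 0
a_15 = 2·0 + 1·0 + 3·4 = 5
a_16 = 2·5 + 1·0 + 3·0 = 3
a_17 = 2·3 + 1·5 + 3·0 = 4
a_18 = 2·4 + 1·3 + 3·5 = 5
a_19 = 2·5 + 1·4 + 3·3 = 2
a_20 = 2·2 + 1·5 + 3·4 = 0
a_21 = 2·0 + 1·2 + 3·5 = 3
a_22 = 2·3 + 1·0 + 3·2 = 5
a_23 = 2·5 + 1·3 + 3·0 = 6
a_24 = 2·6 + 1·5 + 3·3 = 5
a_25 = 2·5 + 1·6 + 3·5 = 3
a_26 = 2·3 + 1·5 + 3·6 = 1
a_27 = 2·1 + 1·3 + 3·5 = 6
a_28 = 2·6 + 1·1 + 3·3 = 1
a_29 = 2·1 + 1·6 + 3·1 = 4
a_30 = 2·4 + 1·1 + 3·6 = 6
a_31 = 2·6 + 1·4 + 3·1 = 5
a_32 = 2·5 + 1·6 + 3·4 = 0
a_33 = 2·0 + 1·5 + 3·6 = 2
a_34 = 2·2 + 1·0 + 3·5 = 5
a_35 = 2·5 + 1·2 + 3·0 = 5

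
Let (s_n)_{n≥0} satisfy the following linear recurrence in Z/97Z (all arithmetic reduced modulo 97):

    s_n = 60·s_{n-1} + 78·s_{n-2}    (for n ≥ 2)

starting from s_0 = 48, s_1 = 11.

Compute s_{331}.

69

s_2 = 60·11 + 78·48 = 39
s_3 = 60·39 + 78·11 = 94
s_4 = 60·94 + 78·39 = 49
s_5 = 60·49 + 78·94 = 87
s_6 = 60·87 + 78·49 = 21
s_7 = 60·21 + 78·87 = 92
s_8 = 60·92 + 78·21 = 77
s_9 = 60·77 + 78·92 = 59
s_10 = 60·59 + 78·77 = 40
s_11 = 60·40 + 78·59 = 18
s_12 = 60·18 + 78·40 = 29
s_13 = 60·29 + 78·18 = 40
s_14 = 60·40 + 78·29 = 6
s_15 = 60·6 + 78·40 = 85
s_16 = 60·85 + 78·6 = 39
s_17 = 60·39 + 78·85 = 46
s_18 = 60·46 + 78·39 = 79
s_19 = 60·79 + 78·46 = 83
s_20 = 60·83 + 78·79 = 84
s_21 = 60·84 + 78·83 = 68
s_22 = 60·68 + 78·84 = 59
s_23 = 60·59 + 78·68 = 17
s_24 = 60·17 + 78·59 = 93
s_25 = 60·93 + 78·17 = 19
s_26 = 60·19 + 78·93 = 52
s_27 = 60·52 + 78·19 = 43
s_28 = 60·43 + 78·52 = 40
s_29 = 60·40 + 78·43 = 31
s_30 = 60·31 + 78·40 = 33
s_31 = 60·33 + 78·31 = 33
s_32 = 60·33 + 78·33 = 92
s_33 = 60·92 + 78·33 = 43
s_34 = 60·43 + 78·92 = 56
s_35 = 60·56 + 78·43 = 21
s_36 = 60·21 + 78·56 = 2
s_37 = 60·2 + 78·21 = 12
s_38 = 60·12 + 78·2 = 3
s_39 = 60·3 + 78·12 = 49
s_40 = 60·49 + 78·3 = 70
s_41 = 60·70 + 78·49 = 68
s_42 = 60·68 + 78·70 = 34
s_43 = 60·34 + 78·68 = 69
s_44 = 60·69 + 78·34 = 2
s_45 = 60·2 + 78·69 = 70
s_46 = 60·70 + 78·2 = 88
s_47 = 60·88 + 78·70 = 70
s_48 = 60·70 + 78·88 = 6
s_49 = 60·6 + 78·70 = 0
s_50 = 60·0 + 78·6 = 80
s_51 = 60·80 + 78·0 = 47
s_52 = 60·47 + 78·80 = 39
s_53 = 60·39 + 78·47 = 89
s_54 = 60·89 + 78·39 = 40
s_55 = 60·40 + 78·89 = 30
s_56 = 60·30 + 78·40 = 70
s_57 = 60·70 + 78·30 = 41
s_58 = 60·41 + 78·70 = 63
s_59 = 60·63 + 78·41 = 91
s_60 = 60·91 + 78·63 = 92
s_61 = 60·92 + 78·91 = 8
s_62 = 60·8 + 78·92 = 90
s_63 = 60·90 + 78·8 = 10
s_64 = 60·10 + 78·90 = 54
s_65 = 60·54 + 78·10 = 43
s_66 = 60·43 + 78·54 = 2
s_67 = 60·2 + 78·43 = 79
s_68 = 60·79 + 78·2 = 46
s_69 = 60·46 + 78·79 = 95
s_70 = 60·95 + 78·46 = 73
s_71 = 60·73 + 78·95 = 53
s_72 = 60·53 + 78·73 = 47
s_73 = 60·47 + 78·53 = 67
s_74 = 60·67 + 78·47 = 23
s_75 = 60·23 + 78·67 = 10
s_76 = 60·10 + 78·23 = 66
s_77 = 60·66 + 78·10 = 84
s_78 = 60·84 + 78·66 = 3
s_79 = 60·3 + 78·84 = 39
s_80 = 60·39 + 78·3 = 52
s_81 = 60·52 + 78·39 = 51
s_82 = 60·51 + 78·52 = 35
s_83 = 60·35 + 78·51 = 64
s_84 = 60·64 + 78·35 = 71
s_85 = 60·71 + 78·64 = 37
s_86 = 60·37 + 78·71 = 95
s_87 = 60·95 + 78·37 = 50
s_88 = 60·50 + 78·95 = 31
s_89 = 60·31 + 78·50 = 37
s_90 = 60·37 + 78·31 = 79
s_91 = 60·79 + 78·37 = 60
s_92 = 60·60 + 78·79 = 62
s_93 = 60·62 + 78·60 = 58
s_94 = 60·58 + 78·62 = 71
s_95 = 60·71 + 78·58 = 54
s_96 = 60·54 + 78·71 = 48
s_97 = 60·48 + 78·54 = 11
(s_96, s_97) = (48, 11) = (s_0, s_1), so the sequence has period 96.
331 ≡ 43 (mod 96), hence s_331 = s_43 = 69.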